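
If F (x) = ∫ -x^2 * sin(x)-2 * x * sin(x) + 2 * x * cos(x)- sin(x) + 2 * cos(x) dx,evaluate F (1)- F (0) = -1 + 4*cos(1)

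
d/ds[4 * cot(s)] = -4/sin(s)^2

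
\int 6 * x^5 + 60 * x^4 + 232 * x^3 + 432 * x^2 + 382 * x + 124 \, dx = x^6 + 12*x^5 + 58*x^4 + 144*x^3 + 191*x^2 + 124*x + C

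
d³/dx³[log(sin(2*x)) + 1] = 16*cos(2*x)/sin(2*x)^3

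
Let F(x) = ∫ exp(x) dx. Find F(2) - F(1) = -E + exp(2)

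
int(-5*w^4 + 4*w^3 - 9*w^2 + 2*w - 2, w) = -w^5 + w^4 - 3*w^3 + w^2 - 2*w + C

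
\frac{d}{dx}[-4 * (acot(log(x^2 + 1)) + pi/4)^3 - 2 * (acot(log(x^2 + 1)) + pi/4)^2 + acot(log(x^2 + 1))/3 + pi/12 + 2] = (144*x*acot(log(x^2 + 1))^2 + 48*x*acot(log(x^2 + 1)) + 72*pi*x*acot(log(x^2 + 1)) - 4*x + 12*pi*x + 9*pi^2*x)/(6*x^2*log(x^2 + 1)^2 + 6*x^2 + 6*log(x^2 + 1)^2 + 6)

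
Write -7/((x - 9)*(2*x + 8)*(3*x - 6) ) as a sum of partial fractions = -7/(468*(x + 4)) + 1/(36*(x - 2)) - 1/(78*(x - 9))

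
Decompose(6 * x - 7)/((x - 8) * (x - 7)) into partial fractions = -35/(x - 7) + 41/(x - 8)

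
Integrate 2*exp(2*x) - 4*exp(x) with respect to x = (exp(x) - 4)*exp(x) + C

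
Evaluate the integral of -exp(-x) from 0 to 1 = -1 + exp(-1)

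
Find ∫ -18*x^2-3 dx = -6*x^3 - 3*x + C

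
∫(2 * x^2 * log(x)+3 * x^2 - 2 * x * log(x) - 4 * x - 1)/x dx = ((x - 1)^2 - 2)*(log(x) + 1) + C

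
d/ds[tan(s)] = cos(s)^(-2)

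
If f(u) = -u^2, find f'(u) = -2*u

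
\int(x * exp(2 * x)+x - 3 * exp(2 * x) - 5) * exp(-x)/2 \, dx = (x - 4)*sinh(x) + C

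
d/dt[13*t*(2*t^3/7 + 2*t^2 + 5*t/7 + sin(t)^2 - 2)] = 104*t^3/7 + 78*t^2 + 13*t*sin(2*t) + 130*t/7 + 13*sin(t)^2 - 26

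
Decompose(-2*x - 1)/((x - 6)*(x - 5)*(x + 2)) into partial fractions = 3/(56*(x + 2)) + 11/(7*(x - 5)) - 13/(8*(x - 6))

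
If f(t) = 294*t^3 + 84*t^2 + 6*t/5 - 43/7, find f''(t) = 1764*t + 168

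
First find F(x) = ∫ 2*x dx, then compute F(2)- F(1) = 3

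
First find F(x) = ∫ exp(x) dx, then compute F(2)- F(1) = -E + exp(2)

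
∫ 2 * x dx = x^2 + C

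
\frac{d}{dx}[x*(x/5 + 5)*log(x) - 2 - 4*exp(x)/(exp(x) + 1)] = (2*x*exp(2*x)*log(x) + x*exp(2*x) + 4*x*exp(x)*log(x) + 2*x*exp(x) + 2*x*log(x) + x + 25*exp(2*x)*log(x) + 25*exp(2*x) + 50*exp(x)*log(x) + 30*exp(x) + 25*log(x) + 25)/(5*exp(2*x) + 10*exp(x) + 5)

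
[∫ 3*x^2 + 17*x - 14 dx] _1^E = -11/2 + (E/2 + 5)*(-3*E + 2 + 2*exp(2))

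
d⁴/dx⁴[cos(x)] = cos(x)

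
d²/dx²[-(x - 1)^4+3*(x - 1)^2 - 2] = -12*x^2 + 24*x - 6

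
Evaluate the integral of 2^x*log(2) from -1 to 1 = 3/2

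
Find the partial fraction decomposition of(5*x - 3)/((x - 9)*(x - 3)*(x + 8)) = -43/(187*(x + 8)) - 2/(11*(x - 3)) + 7/(17*(x - 9))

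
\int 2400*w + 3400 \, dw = 1200*w^2 + 3400*w + C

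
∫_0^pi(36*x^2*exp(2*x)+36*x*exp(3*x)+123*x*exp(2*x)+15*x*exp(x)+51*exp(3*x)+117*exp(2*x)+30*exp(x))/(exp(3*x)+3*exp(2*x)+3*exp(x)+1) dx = -12 + 5*(3 + 3*pi)*exp(pi)/(1 + exp(pi)) + 2*(3 + 3*pi)^2*exp(2*pi)/(1 + exp(pi))^2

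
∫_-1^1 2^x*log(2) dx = 3/2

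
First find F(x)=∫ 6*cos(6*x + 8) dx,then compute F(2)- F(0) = -sin(8) + sin(20)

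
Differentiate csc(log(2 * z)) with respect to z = -cot(log(z) + log(2))*csc(log(z) + log(2))/z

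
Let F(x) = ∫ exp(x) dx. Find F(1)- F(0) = -1 + E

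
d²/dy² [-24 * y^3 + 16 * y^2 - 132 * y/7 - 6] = 32 - 144*y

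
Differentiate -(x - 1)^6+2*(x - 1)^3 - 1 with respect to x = -6*x^5 + 30*x^4 - 60*x^3 + 66*x^2 - 42*x + 12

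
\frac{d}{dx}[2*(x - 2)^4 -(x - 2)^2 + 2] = 8*x^3 - 48*x^2 + 94*x - 60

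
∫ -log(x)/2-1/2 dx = -x*log(x)/2 + C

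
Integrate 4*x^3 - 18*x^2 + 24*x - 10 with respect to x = x^4 - 6*x^3 + 12*x^2 - 10*x + C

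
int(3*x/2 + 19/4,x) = 3*x^2/4 + 19*x/4 + C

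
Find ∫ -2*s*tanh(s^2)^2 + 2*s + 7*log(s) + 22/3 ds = 7*s*log(s) + s/3 + tanh(s^2) + C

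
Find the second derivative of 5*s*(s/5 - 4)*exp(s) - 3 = s^2*exp(s) - 16*s*exp(s) - 38*exp(s)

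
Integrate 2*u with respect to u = u^2 + C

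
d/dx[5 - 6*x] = -6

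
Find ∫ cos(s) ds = sin(s) + C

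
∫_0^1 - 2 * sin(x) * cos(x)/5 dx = -1/5 + cos(1)^2/5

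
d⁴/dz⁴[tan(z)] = 24*tan(z)^5 + 40*tan(z)^3 + 16*tan(z)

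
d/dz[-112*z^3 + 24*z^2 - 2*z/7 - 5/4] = -336*z^2 + 48*z - 2/7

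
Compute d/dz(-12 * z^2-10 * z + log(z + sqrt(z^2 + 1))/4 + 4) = (-96*z^3 - 96*z^2*sqrt(z^2 + 1) - 40*z^2 - 40*z*sqrt(z^2 + 1) - 95*z + sqrt(z^2 + 1) - 40)/(4*z^2 + 4*z*sqrt(z^2 + 1) + 4)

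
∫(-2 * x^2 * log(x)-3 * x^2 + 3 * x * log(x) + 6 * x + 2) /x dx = (log(x) + 1)*(-x^2 + 3*x + 2) + C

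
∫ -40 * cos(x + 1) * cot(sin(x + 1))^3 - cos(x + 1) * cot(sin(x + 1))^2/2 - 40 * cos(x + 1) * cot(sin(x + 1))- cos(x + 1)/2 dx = (40*cot(sin(x + 1)) + 1)*cot(sin(x + 1))/2 + C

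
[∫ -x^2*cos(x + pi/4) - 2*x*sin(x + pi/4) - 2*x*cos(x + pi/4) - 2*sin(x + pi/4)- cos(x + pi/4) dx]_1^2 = -9*sin(pi/4 + 2) + 4*sin(pi/4 + 1)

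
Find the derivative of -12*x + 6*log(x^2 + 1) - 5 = (-12*x^2 + 12*x - 12)/(x^2 + 1)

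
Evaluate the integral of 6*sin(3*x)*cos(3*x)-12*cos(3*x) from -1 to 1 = -8*sin(3)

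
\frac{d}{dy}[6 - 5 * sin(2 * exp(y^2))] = -20*y*exp(y^2)*cos(2*exp(y^2))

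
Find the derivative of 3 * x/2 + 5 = 3/2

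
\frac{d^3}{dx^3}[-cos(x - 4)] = -sin(x - 4)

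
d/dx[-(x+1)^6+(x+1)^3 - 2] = -6*x^5 - 30*x^4 - 60*x^3 - 57*x^2 - 24*x - 3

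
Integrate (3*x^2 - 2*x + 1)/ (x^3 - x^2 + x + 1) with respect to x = log(-3*x^3 + 3*x^2 - 3*x - 3) + C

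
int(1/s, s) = log(s) + C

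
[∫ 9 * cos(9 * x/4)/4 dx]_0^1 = sin(9/4)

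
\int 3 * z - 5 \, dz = 3*z^2/2 - 5*z + C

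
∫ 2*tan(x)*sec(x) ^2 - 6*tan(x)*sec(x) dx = (sec(x) - 3)^2 + C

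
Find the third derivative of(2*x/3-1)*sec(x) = (-2*x*sin(x)/(3*cos(x)) + 4*x*sin(x)/cos(x)^3 + sin(x)/cos(x) - 6*sin(x)/cos(x)^3 - 2 + 4/cos(x)^2)/cos(x)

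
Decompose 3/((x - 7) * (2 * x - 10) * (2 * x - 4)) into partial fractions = 1/(20*(x - 2)) - 1/(8*(x - 5)) + 3/(40*(x - 7))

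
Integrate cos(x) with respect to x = sin(x) + C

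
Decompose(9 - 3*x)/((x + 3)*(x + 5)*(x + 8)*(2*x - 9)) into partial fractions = -12/(2375*(2*x - 9)) - 11/(125*(x + 8)) + 4/(19*(x + 5)) - 3/(25*(x + 3))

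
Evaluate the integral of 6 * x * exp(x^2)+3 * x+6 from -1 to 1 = 12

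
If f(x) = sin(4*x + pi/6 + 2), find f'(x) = 4*cos(4*x + pi/6 + 2)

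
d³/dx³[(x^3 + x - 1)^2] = 120*x^3 + 48*x - 12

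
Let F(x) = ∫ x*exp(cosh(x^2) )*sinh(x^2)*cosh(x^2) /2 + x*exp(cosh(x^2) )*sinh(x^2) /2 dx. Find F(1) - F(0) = -E/4 + exp(cosh(1))*cosh(1)/4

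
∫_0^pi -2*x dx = -pi^2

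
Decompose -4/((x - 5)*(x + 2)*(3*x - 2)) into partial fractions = 9/(26*(3*x - 2)) - 1/(14*(x + 2)) - 4/(91*(x - 5))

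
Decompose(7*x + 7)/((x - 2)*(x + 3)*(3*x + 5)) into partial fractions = 21/(22*(3*x + 5)) - 7/(10*(x + 3)) + 21/(55*(x - 2))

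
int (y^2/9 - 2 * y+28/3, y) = y^3/27 - y^2 + 28*y/3 + C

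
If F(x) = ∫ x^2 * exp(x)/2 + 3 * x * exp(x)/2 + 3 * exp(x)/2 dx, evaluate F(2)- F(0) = -1 + 4*exp(2)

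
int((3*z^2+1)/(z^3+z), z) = log(2*z^3 + 2*z) + C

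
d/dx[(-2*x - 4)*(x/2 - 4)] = 6 - 2*x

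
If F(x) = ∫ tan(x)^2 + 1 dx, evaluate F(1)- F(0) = tan(1)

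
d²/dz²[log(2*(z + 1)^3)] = -3/(z^2 + 2*z + 1)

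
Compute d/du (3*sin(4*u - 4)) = 12*cos(4*u - 4)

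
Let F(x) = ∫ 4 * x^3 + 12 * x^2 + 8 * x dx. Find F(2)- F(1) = 55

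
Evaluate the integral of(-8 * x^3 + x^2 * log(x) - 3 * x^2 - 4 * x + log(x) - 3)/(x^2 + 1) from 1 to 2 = -16 + 2*log(5)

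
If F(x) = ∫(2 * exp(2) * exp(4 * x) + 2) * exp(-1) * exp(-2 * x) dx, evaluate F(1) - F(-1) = -exp(-1) - exp(-3) + E + exp(3)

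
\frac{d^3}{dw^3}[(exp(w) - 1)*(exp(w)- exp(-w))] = (8*exp(3*w) - exp(2*w) - 1)*exp(-w)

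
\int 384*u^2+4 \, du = 128*u^3 + 4*u + C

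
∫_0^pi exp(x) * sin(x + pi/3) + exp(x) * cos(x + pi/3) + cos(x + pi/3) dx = -sqrt(3)*(1 + exp(pi))/2 - sqrt(3)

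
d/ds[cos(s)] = -sin(s)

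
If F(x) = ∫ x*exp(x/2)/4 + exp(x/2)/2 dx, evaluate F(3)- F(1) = -exp(1/2)/2 + 3*exp(3/2)/2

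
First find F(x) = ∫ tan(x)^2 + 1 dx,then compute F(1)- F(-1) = 2*tan(1)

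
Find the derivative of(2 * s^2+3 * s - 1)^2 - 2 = 16*s^3 + 36*s^2 + 10*s - 6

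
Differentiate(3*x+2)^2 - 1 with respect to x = 18*x + 12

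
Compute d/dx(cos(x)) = -sin(x)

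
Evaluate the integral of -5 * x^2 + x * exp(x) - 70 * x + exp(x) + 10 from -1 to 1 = exp(-1) + E + 50/3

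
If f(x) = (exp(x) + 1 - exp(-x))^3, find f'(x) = (3*exp(6*x) + 6*exp(5*x) - 6*exp(x) + 3)*exp(-3*x)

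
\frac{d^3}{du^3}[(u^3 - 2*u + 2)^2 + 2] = 120*u^3 - 96*u + 24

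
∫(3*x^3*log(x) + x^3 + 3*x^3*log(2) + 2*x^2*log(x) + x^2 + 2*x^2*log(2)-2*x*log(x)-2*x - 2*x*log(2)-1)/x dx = (x^3 + x^2 - 2*x - 1)*log(2*x) + C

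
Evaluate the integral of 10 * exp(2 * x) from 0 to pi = -5 + 5*exp(2*pi)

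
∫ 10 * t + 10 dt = 5*t^2 + 10*t + C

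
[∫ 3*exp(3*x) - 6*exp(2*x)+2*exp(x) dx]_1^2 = -exp(2) - (-1 + E)^3 + E + (-1 + exp(2))^3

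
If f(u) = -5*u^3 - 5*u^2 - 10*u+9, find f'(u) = -15*u^2 - 10*u - 10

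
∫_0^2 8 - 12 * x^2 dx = -16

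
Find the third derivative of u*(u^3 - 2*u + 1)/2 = 12*u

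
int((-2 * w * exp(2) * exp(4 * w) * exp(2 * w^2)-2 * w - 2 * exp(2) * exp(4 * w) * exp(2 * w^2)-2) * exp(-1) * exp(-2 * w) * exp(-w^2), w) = -2*sinh(w^2 + 2*w + 1) + C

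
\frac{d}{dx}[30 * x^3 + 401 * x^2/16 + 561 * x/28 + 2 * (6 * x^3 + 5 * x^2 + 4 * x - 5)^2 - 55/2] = 432*x^5 + 600*x^4 + 584*x^3 - 30*x^2 - 687*x/8 - 1679/28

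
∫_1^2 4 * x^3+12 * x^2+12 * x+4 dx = 65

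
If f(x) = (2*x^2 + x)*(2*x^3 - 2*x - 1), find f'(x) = 20*x^4 + 8*x^3 - 12*x^2 - 8*x - 1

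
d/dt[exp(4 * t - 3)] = 4*exp(4*t - 3)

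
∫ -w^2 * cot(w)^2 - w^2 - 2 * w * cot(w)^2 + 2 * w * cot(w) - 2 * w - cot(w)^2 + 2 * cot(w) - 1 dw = (w + 1)^2*cot(w) + C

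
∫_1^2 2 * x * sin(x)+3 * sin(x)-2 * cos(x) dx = 5*cos(1) - 7*cos(2)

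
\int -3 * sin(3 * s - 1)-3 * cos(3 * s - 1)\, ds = sqrt(2)*cos(3*s - 1 + pi/4) + C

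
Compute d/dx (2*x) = 2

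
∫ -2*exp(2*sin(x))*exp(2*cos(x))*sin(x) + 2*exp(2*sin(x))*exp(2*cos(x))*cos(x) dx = exp(2*sqrt(2)*sin(x + pi/4)) + C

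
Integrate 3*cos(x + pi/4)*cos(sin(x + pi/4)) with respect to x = 3*sin(sin(x + pi/4)) + C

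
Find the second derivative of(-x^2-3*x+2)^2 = 12*x^2 + 36*x + 10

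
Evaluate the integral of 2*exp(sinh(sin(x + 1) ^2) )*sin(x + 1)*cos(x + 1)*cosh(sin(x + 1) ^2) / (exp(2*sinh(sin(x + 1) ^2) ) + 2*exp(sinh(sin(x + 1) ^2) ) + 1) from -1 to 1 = -1/2 + exp(sinh(sin(2)^2))/(1 + exp(sinh(sin(2)^2)))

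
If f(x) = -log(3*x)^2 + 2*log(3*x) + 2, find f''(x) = (2*log(x) - 4 + 2*log(3))/x^2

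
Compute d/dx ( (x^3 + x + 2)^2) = 6*x^5 + 8*x^3 + 12*x^2 + 2*x + 4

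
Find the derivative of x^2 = 2*x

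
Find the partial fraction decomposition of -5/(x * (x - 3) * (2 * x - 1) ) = 4/(2*x - 1) - 1/(3*(x - 3)) - 5/(3*x)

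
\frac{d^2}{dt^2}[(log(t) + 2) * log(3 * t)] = (-2*log(t) - log(3))/t^2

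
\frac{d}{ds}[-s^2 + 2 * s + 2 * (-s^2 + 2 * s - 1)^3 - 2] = -12*s^5 + 60*s^4 - 120*s^3 + 120*s^2 - 62*s + 14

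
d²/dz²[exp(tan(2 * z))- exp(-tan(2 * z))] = 16*(exp(tan(2*z))*sin(4*z) + exp(tan(2*z)) + exp(-tan(2*z))*sin(4*z) - exp(-tan(2*z)))/(cos(4*z) + 1)^2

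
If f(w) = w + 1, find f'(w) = 1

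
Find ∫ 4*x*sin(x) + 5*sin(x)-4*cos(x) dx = (-4*x - 5)*cos(x) + C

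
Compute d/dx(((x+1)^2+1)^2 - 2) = 4*x^3 + 12*x^2 + 16*x + 8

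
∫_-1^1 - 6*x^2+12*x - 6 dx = -16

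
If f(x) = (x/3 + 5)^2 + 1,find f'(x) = 2*x/9 + 10/3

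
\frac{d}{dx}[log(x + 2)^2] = 2*log(x + 2)/(x + 2)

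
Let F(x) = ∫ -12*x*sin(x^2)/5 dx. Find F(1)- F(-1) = 0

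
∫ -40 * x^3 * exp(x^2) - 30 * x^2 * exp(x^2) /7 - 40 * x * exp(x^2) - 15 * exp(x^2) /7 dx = -5*x*(28*x + 3)*exp(x^2)/7 + C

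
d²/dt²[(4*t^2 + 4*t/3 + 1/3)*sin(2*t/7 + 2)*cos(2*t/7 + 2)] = -32*t^2*sin(4*t/7 + 4)/49 - 32*t*sin(2*t/7 + 2)^2/7 - 32*t*sin(4*t/7 + 4)/147 + 32*t*cos(2*t/7 + 2)^2/7 - 16*sin(2*t/7 + 2)^2/21 + 580*sin(4*t/7 + 4)/147 + 16*cos(2*t/7 + 2)^2/21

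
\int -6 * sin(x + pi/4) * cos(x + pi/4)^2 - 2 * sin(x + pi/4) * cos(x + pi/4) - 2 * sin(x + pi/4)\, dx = (-sin(2*x) + cos(x + pi/4) + 3)*cos(x + pi/4) + C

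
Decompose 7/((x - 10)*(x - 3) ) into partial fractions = -1/(x - 3) + 1/(x - 10)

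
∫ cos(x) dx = sin(x) + C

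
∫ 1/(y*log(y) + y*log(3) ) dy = log(log(3*y)) + C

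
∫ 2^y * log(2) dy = 2^y + C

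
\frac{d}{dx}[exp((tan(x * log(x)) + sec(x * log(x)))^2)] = 2*(log(x) + 1)*(sin(x*log(x)) + 1)^2*exp(2*sin(x*log(x))/cos(x*log(x))^2)*exp(cos(x*log(x))^(-2))*exp(tan(x*log(x))^2)/cos(x*log(x))^3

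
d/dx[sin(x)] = cos(x)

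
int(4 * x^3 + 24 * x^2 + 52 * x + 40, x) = x^4 + 8*x^3 + 26*x^2 + 40*x + C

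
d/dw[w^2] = 2*w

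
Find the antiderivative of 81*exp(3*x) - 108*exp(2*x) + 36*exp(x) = (3*exp(x) - 2)^3 + C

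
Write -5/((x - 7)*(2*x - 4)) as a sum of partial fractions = 1/(2*(x - 2)) - 1/(2*(x - 7))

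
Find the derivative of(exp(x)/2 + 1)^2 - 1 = exp(2*x)/2 + exp(x)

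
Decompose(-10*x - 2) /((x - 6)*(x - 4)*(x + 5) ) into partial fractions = 16/(33*(x + 5)) + 7/(3*(x - 4)) - 31/(11*(x - 6))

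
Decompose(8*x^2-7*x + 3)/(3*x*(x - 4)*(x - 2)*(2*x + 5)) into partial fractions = -188/(585*(2*x + 5)) - 7/(36*(x - 2)) + 103/(312*(x - 4)) + 1/(40*x)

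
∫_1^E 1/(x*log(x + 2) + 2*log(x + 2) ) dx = -log(log(3)) + log(log(2 + E))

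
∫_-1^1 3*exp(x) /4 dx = -3*exp(-1)/4 + 3*E/4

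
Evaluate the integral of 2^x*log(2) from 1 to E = -2 + 2^E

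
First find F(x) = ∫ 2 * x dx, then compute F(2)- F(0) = 4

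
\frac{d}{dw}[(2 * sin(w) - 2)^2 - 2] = 8*(sin(w) - 1)*cos(w)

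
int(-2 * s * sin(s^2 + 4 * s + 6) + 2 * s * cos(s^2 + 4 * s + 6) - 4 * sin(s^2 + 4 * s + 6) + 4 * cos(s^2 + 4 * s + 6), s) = sin((s + 2)^2 + 2) + cos((s + 2)^2 + 2) + C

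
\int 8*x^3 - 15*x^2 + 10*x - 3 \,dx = 2*x^4 - 5*x^3 + 5*x^2 - 3*x + C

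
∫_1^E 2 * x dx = -1 + exp(2)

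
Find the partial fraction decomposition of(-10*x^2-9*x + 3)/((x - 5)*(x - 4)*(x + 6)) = -303/(110*(x + 6)) + 193/(10*(x - 4)) - 292/(11*(x - 5))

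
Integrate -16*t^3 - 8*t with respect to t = -4*t^4 - 4*t^2 + C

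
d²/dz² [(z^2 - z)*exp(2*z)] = 4*z^2*exp(2*z) + 4*z*exp(2*z) - 2*exp(2*z)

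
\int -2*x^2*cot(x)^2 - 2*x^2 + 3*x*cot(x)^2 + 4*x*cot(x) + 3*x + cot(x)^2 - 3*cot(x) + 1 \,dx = (2*x^2 - 3*x - 1)*cot(x) + C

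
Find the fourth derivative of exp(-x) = exp(-x)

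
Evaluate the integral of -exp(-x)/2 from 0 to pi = -1/2 + exp(-pi)/2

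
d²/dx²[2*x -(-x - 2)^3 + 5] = 6*x + 12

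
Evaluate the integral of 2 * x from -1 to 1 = 0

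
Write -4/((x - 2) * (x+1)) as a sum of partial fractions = 4/(3*(x + 1)) - 4/(3*(x - 2))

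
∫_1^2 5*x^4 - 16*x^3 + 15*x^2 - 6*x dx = -3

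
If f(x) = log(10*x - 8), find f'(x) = 5/(5*x - 4)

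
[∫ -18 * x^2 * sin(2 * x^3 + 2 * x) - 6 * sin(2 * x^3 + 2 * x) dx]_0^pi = -6*sin(pi^3)^2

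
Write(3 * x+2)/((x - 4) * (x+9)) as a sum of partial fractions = 25/(13*(x + 9)) + 14/(13*(x - 4))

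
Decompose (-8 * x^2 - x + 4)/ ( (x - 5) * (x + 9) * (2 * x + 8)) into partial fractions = -127/(28*(x + 9)) + 4/(3*(x + 4)) - 67/(84*(x - 5))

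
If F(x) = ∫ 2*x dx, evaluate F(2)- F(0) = 4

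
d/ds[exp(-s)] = -exp(-s)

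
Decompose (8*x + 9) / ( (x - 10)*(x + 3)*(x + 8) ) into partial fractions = -11/(18*(x + 8)) + 3/(13*(x + 3)) + 89/(234*(x - 10))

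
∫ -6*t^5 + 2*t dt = -t^6 + t^2 + C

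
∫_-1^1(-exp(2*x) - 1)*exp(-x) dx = -2*E + 2*exp(-1)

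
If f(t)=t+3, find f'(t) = 1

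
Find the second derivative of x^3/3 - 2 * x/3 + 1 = 2*x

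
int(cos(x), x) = sin(x) + C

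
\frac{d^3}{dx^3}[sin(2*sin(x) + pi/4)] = 12*sin(x)*sin(2*sin(x) + pi/4)*cos(x) - 8*cos(x)^3*cos(2*sin(x) + pi/4) - 2*cos(x)*cos(2*sin(x) + pi/4)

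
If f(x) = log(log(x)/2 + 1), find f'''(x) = (2*log(x)^2 + 11*log(x) + 16)/(x^3*log(x)^3 + 6*x^3*log(x)^2 + 12*x^3*log(x) + 8*x^3)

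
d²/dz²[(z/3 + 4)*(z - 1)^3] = 4*z^2 + 18*z - 22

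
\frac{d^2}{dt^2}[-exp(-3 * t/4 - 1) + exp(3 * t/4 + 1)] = (9*exp(3*t/2 + 2) - 9)*exp(-3*t/4 - 1)/16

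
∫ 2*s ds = s^2 + C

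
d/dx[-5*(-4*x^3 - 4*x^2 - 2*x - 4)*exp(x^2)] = 40*x^4*exp(x^2) + 40*x^3*exp(x^2) + 80*x^2*exp(x^2) + 80*x*exp(x^2) + 10*exp(x^2)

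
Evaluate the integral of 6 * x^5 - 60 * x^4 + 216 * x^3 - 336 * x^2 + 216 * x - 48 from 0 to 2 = -16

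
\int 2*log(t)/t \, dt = log(t)^2 + C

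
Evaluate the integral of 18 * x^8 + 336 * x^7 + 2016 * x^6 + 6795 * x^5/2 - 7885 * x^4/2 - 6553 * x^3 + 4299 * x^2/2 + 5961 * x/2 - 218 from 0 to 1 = 1841/4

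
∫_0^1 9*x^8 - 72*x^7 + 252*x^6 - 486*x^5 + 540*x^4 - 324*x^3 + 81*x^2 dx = 1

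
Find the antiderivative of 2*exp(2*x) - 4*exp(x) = (exp(x) - 2)^2 + C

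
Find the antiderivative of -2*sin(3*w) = 2*cos(3*w)/3 + C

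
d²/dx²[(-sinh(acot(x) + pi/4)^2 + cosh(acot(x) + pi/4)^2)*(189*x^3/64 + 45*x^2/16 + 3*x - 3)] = 567*x/32 + 45/8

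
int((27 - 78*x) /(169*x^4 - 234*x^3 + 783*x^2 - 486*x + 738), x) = acot(13*x^2/3 - 3*x + 9) + C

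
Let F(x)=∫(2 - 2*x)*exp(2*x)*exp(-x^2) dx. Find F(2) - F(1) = 1 - E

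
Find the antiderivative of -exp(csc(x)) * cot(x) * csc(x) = exp(csc(x)) + C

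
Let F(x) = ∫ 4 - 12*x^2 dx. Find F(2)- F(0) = -24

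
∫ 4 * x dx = 2*x^2 + C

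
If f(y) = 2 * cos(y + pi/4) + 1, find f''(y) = -2*cos(y + pi/4)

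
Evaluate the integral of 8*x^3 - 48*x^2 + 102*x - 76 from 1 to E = -5 + 2*(-2 + E)^4 + 3*(-2 + E)^2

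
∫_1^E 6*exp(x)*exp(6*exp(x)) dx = -exp(6*E) + exp(6*exp(E))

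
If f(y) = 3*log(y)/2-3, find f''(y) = -3/(2*y^2)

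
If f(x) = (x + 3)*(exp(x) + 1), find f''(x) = x*exp(x) + 5*exp(x)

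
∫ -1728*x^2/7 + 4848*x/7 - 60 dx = -576*x^3/7 + 2424*x^2/7 - 60*x + C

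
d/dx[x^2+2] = 2*x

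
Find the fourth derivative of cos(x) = cos(x)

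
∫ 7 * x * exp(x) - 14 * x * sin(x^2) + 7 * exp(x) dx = 7*x*exp(x) + 7*cos(x^2) + C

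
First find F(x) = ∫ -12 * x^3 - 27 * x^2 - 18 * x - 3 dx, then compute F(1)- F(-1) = -24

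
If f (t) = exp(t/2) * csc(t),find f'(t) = (1/2 - cos(t)/sin(t))*exp(t/2)/sin(t)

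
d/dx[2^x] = 2^x*log(2)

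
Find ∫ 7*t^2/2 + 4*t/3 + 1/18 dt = 7*t^3/6 + 2*t^2/3 + t/18 + C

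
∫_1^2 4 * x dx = 6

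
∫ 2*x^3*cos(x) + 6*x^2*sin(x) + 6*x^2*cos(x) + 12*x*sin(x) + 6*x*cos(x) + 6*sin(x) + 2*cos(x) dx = 2*(x + 1)^3*sin(x) + C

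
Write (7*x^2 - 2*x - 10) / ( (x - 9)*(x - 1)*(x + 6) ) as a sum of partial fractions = 254/(105*(x + 6)) + 5/(56*(x - 1)) + 539/(120*(x - 9))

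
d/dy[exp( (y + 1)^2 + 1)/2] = y*exp(y^2 + 2*y + 2) + exp(y^2 + 2*y + 2)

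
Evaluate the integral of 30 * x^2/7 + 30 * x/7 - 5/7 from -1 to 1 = 10/7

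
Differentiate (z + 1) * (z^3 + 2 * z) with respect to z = 4*z^3 + 3*z^2 + 4*z + 2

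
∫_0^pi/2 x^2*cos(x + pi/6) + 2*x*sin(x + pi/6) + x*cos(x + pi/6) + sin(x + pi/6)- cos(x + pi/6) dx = 1/2 + sqrt(3)*(-1 + pi/2 + pi^2/4)/2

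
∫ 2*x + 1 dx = x^2 + x + C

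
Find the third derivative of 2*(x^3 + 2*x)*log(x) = (12*x^2*log(x) + 22*x^2 - 4)/x^2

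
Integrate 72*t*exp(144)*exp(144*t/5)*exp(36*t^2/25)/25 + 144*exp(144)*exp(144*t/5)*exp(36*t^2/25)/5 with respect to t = exp(36*(t + 10)^2/25) + C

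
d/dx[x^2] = 2*x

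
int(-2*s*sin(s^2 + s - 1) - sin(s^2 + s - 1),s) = cos(s^2 + s - 1) + C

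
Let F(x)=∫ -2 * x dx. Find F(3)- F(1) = -8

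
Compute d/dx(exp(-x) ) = -exp(-x)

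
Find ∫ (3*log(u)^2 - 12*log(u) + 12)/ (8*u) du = (log(u) - 2)^3/8 + C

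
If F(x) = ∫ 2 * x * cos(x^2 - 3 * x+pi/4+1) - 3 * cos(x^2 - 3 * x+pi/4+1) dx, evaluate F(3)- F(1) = sqrt(2)*sin(1)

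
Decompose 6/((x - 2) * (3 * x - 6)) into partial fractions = 2/(x - 2)^2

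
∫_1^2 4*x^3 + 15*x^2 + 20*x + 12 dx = 92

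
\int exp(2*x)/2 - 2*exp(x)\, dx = (exp(x) - 4)^2/4 + C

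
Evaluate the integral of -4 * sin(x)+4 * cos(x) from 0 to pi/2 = 0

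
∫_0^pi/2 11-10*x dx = -12 + (3 - pi/2)*(4 + 5*pi/2)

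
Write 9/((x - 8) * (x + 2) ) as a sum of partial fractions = -9/(10*(x + 2)) + 9/(10*(x - 8))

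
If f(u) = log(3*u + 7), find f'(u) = 3/(3*u + 7)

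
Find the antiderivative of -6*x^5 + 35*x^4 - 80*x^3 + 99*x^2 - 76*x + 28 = -x^6 + 7*x^5 - 20*x^4 + 33*x^3 - 38*x^2 + 28*x + C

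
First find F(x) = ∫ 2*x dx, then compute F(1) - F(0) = 1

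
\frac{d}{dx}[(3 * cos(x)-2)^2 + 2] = 12*sin(x) - 9*sin(2*x)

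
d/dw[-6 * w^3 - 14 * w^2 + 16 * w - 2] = -18*w^2 - 28*w + 16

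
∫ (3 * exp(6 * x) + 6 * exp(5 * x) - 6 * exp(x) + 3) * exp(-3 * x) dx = ((exp(x) + 1)*exp(x) - 1)^3*exp(-3*x) + C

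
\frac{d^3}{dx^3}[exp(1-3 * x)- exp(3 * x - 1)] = (-27*exp(6*x - 2) - 27)*exp(1 - 3*x)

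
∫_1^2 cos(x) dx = -sin(1) + sin(2)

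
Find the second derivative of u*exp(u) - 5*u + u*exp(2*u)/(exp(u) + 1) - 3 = (2*u*exp(4*u) + 6*u*exp(3*u) + 7*u*exp(2*u) + u*exp(u) + 4*exp(4*u) + 12*exp(3*u) + 10*exp(2*u) + 2*exp(u))/(exp(3*u) + 3*exp(2*u) + 3*exp(u) + 1)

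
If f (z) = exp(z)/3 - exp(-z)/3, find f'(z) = (exp(2*z) + 1)*exp(-z)/3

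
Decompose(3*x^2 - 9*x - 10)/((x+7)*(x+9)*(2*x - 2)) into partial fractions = 157/(20*(x + 9)) - 25/(4*(x + 7)) - 1/(10*(x - 1))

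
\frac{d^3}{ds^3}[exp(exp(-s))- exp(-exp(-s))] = (-exp(2*s) + 3*exp(s) - 3*exp(s + 2*exp(-s)) - exp(2*s + 2*exp(-s)) - exp(2*exp(-s)) - 1)*exp(-3*s - exp(-s))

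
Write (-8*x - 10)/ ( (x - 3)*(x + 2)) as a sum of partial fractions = -6/(5*(x + 2)) - 34/(5*(x - 3))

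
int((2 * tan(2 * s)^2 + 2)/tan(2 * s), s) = log(tan(2*s)) + C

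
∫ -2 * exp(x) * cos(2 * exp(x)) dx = -sin(2*exp(x)) + C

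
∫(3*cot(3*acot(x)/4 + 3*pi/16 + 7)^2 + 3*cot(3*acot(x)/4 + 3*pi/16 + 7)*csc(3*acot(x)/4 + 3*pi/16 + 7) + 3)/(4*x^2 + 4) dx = cot(3*acot(x)/4 + 3*pi/16 + 7) + csc(3*acot(x)/4 + 3*pi/16 + 7) + C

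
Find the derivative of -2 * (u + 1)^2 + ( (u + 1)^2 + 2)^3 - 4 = 6*u^5 + 30*u^4 + 84*u^3 + 132*u^2 + 122*u + 50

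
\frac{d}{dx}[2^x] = 2^x*log(2)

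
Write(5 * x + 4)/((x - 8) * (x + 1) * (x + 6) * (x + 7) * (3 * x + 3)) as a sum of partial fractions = -31/(1620*(x + 7)) + 13/(525*(x + 6)) - 473/(72900*(x + 1)) + 1/(810*(x + 1)^2) + 22/(25515*(x - 8))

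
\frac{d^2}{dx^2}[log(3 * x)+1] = -1/x^2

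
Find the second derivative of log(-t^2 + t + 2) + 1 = (-2*t^2 + 2*t - 5)/(t^4 - 2*t^3 - 3*t^2 + 4*t + 4)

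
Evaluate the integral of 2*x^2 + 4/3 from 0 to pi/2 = 2*pi/3 + pi^3/12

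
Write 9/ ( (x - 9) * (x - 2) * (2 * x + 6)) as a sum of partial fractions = 3/(40*(x + 3)) - 9/(70*(x - 2)) + 3/(56*(x - 9))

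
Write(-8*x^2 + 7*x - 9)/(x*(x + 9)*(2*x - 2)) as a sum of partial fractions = -4/(x + 9) - 1/(2*(x - 1)) + 1/(2*x)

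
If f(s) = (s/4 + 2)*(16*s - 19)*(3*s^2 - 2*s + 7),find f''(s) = 144*s^2 + 885*s/2 - 281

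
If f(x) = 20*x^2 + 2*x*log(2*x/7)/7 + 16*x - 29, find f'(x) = 40*x + 2*log(x)/7 - 2*log(7)/7 + 2*log(2)/7 + 114/7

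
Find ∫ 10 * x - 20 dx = 5*x^2 - 20*x + C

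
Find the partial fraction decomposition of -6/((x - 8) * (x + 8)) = 3/(8*(x + 8)) - 3/(8*(x - 8))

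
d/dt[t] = 1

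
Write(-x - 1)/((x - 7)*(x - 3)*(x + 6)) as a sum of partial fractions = 5/(117*(x + 6)) + 1/(9*(x - 3)) - 2/(13*(x - 7))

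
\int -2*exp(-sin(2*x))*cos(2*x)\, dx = exp(-sin(2*x)) + C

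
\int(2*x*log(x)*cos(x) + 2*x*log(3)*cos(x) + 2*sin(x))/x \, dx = 2*log(3*x)*sin(x) + C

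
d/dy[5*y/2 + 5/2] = 5/2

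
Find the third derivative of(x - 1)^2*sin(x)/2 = -x^2*cos(x)/2 - 3*x*sin(x) + x*cos(x) + 3*sin(x) + 5*cos(x)/2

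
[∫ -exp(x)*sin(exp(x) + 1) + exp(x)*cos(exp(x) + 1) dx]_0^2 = sqrt(2)*(-sin(pi/4 + 2) + sin(pi/4 + 1 + exp(2)))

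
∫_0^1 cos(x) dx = sin(1)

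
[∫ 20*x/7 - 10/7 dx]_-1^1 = -20/7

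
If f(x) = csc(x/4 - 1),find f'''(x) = -(cos(x/4 - 1)^2 + 5)*cos(x/4 - 1)/(64*sin(x/4 - 1)^4)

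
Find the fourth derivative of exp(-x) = exp(-x)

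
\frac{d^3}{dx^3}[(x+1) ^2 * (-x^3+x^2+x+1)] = -60*x^2 - 24*x + 12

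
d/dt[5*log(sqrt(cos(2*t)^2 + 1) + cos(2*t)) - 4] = (-10*sqrt(cos(2*t)^2 + 1)*sin(2*t) - 5*sin(4*t))/(sqrt(cos(2*t)^2 + 1)*cos(2*t) + cos(2*t)^2 + 1)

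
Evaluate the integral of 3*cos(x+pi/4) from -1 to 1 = 3*sqrt(2)*sin(1)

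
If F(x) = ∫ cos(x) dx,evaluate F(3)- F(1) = -sin(1) + sin(3)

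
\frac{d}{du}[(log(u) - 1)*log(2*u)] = (2*log(u) - 1 + log(2))/u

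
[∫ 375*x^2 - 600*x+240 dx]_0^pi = 64 + (-4 + 5*pi)^3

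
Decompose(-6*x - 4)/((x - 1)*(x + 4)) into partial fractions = -4/(x + 4) - 2/(x - 1)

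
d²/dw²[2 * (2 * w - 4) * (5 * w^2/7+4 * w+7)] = 120*w/7 + 144/7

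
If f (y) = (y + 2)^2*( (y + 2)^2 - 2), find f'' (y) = 12*y^2 + 48*y + 44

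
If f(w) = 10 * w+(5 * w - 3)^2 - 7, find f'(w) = 50*w - 20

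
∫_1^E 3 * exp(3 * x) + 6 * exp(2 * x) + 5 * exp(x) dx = -(1 + E)^3 - 2*E + 2*exp(E) + (1 + exp(E))^3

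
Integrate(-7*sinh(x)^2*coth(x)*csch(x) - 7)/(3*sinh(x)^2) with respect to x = 7/(3*tanh(x)) + 7/(3*sinh(x)) + C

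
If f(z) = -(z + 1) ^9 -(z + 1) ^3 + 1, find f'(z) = -9*z^8 - 72*z^7 - 252*z^6 - 504*z^5 - 630*z^4 - 504*z^3 - 255*z^2 - 78*z - 12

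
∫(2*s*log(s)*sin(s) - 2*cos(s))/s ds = -2*log(s)*cos(s) + C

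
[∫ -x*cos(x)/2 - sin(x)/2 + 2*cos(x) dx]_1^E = -3*sin(1)/2 + (2 - E/2)*sin(E)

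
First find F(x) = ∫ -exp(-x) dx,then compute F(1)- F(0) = -1 + exp(-1)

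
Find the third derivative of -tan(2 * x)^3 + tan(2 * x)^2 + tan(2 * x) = -480*tan(2*x)^6 + 192*tan(2*x)^5 - 864*tan(2*x)^4 + 320*tan(2*x)^3 - 416*tan(2*x)^2 + 128*tan(2*x) - 32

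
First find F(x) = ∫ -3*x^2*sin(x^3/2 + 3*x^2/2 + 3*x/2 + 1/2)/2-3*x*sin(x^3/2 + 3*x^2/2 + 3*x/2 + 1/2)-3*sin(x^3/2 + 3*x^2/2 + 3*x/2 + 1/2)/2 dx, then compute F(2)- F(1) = cos(27/2) - cos(4)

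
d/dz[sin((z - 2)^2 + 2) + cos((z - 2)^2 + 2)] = -2*z*sin(z^2 - 4*z + 6) + 2*z*cos(z^2 - 4*z + 6) + 4*sin(z^2 - 4*z + 6) - 4*cos(z^2 - 4*z + 6)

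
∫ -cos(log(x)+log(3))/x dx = -sin(log(3*x)) + C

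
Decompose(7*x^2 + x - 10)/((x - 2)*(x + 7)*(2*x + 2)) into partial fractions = 163/(54*(x + 7)) + 1/(9*(x + 1)) + 10/(27*(x - 2))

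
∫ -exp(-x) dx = exp(-x) + C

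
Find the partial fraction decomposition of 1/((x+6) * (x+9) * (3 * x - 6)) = 1/(99*(x + 9)) - 1/(72*(x + 6)) + 1/(264*(x - 2))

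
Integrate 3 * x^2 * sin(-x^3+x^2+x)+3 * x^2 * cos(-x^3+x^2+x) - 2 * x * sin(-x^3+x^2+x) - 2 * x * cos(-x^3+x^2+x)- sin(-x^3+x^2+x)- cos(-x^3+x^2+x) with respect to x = sqrt(2)*sin(x^3 - x^2 - x + pi/4) + C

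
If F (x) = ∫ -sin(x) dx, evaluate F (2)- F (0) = -1 + cos(2)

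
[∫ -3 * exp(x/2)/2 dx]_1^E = -3*exp(E/2) + 3*exp(1/2)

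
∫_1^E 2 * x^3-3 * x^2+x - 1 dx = 1 + (-1 + E/2)*(E + exp(3))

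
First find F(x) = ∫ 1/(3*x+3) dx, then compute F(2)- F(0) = log(3)/3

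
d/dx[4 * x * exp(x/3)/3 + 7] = 4*x*exp(x/3)/9 + 4*exp(x/3)/3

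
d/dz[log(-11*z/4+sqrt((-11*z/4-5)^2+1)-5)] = (121*z - 11*sqrt(121*z^2 + 440*z + 416) + 220)/(121*z^2 - 11*z*sqrt(121*z^2 + 440*z + 416) + 440*z - 20*sqrt(121*z^2 + 440*z + 416) + 416)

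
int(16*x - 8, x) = 8*x^2 - 8*x + C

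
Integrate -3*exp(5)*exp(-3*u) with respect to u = exp(5 - 3*u) + C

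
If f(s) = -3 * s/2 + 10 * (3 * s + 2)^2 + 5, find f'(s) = 180*s + 237/2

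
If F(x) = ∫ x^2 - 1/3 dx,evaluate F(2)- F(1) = 2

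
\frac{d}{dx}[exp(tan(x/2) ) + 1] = exp(tan(x/2))/(2*cos(x/2)^2)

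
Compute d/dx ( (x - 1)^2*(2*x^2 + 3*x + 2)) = 8*x^3 - 3*x^2 - 4*x - 1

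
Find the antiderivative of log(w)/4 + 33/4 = w*(log(w) + 32)/4 + C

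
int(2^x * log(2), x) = 2^x + C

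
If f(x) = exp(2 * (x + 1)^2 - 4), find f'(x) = 4*x*exp(2*x^2 + 4*x - 2) + 4*exp(2*x^2 + 4*x - 2)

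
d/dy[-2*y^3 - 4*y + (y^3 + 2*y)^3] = 9*y^8 + 42*y^6 + 60*y^4 + 18*y^2 - 4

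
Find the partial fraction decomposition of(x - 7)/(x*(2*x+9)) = 23/(9*(2*x + 9)) - 7/(9*x)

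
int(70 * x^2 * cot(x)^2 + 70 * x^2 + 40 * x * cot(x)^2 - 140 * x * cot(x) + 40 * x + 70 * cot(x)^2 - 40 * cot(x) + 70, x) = (-70*x^2 - 40*x - 70)*cot(x) + C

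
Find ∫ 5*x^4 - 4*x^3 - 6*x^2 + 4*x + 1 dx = x^5 - x^4 - 2*x^3 + 2*x^2 + x + C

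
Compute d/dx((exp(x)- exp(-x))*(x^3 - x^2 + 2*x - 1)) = (x^3*exp(2*x) + x^3 + 2*x^2*exp(2*x) - 4*x^2 + 4*x + exp(2*x) - 3)*exp(-x)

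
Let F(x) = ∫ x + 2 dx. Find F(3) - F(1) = 8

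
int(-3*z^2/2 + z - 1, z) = -z^3/2 + z^2/2 - z + C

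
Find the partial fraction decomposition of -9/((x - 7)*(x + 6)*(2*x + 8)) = -9/(52*(x + 6)) + 9/(44*(x + 4)) - 9/(286*(x - 7))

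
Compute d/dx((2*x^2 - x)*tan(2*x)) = 4*x^2/cos(2*x)^2 + 4*x*tan(2*x) - 2*x/cos(2*x)^2 - tan(2*x)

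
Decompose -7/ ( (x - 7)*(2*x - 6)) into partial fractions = 7/(8*(x - 3)) - 7/(8*(x - 7))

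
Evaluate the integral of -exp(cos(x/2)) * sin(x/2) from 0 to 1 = -2*E + 2*exp(cos(1/2))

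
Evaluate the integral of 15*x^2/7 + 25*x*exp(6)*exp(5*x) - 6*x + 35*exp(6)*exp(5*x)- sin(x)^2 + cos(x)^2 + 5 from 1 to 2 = -11*exp(11) - sin(2)/2 + sin(4)/2 + 1 + 16*exp(16)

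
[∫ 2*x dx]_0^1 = 1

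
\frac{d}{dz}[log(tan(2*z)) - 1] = 4/sin(4*z)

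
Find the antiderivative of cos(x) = sin(x) + C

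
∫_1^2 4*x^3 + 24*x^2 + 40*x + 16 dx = 147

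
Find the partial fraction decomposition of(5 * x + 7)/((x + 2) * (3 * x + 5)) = -4/(3*x + 5) + 3/(x + 2)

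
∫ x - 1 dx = x^2/2 - x + C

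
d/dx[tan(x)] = cos(x)^(-2)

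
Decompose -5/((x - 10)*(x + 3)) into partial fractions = 5/(13*(x + 3)) - 5/(13*(x - 10))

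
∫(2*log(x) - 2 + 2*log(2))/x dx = (log(2*x) - 1)^2 + C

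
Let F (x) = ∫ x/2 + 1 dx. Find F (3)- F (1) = 4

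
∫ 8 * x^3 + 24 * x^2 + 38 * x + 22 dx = 2*x^4 + 8*x^3 + 19*x^2 + 22*x + C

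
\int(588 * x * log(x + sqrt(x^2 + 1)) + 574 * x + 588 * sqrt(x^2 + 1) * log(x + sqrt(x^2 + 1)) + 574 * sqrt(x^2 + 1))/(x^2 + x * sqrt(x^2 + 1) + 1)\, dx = 14*(21*log(x + sqrt(x^2 + 1)) + 41)*log(x + sqrt(x^2 + 1)) + C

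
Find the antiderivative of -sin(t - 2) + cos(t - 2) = sqrt(2)*cos(-t + pi/4 + 2) + C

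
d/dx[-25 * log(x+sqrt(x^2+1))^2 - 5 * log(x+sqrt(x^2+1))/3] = (-150*x*log(x + sqrt(x^2 + 1)) - 5*x - 150*sqrt(x^2 + 1)*log(x + sqrt(x^2 + 1)) - 5*sqrt(x^2 + 1))/(3*x^2 + 3*x*sqrt(x^2 + 1) + 3)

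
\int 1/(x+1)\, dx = log(5*x + 5) + C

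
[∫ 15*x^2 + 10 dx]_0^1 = 15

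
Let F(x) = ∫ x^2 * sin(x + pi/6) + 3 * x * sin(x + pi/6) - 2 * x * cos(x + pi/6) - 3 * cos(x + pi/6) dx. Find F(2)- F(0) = -10*cos(pi/6 + 2)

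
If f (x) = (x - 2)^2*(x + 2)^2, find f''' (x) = 24*x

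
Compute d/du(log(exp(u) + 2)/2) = exp(u)/(2*exp(u) + 4)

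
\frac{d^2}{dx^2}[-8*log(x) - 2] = 8/x^2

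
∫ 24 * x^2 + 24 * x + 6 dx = 8*x^3 + 12*x^2 + 6*x + C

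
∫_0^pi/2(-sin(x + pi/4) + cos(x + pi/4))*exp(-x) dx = -sqrt(2)/2 + sqrt(2)*exp(-pi/2)/2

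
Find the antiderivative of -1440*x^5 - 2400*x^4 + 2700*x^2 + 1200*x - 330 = -240*x^6 - 480*x^5 + 900*x^3 + 600*x^2 - 330*x + C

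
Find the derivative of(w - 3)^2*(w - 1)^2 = 4*w^3 - 24*w^2 + 44*w - 24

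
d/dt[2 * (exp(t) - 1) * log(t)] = (2*t*exp(t)*log(t) + 2*exp(t) - 2)/t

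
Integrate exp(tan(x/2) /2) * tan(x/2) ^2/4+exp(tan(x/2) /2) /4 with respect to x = exp(tan(x/2)/2) + C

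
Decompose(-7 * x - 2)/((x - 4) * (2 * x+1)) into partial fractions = -1/(3*(2*x + 1)) - 10/(3*(x - 4))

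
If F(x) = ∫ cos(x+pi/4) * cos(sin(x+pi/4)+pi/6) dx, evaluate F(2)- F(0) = -sin(pi/6 + sqrt(2)/2) + sin(sin(pi/4 + 2) + pi/6)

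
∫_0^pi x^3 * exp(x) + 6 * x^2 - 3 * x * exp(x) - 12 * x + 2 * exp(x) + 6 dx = 3 + (-1 + pi)^3*(2 + exp(pi))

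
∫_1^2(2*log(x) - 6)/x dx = -9 + (-3 + log(2))^2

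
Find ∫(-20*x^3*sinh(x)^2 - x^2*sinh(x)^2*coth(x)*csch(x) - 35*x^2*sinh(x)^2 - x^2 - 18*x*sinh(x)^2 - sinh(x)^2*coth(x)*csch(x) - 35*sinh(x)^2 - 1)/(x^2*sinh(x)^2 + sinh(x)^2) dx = -10*x^2 - 35*x + log(x^2 + 1) + coth(x) + csch(x) + C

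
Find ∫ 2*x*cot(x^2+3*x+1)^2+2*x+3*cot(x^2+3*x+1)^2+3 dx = -cot(x^2 + 3*x + 1) + C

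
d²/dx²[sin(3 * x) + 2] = -9*sin(3*x)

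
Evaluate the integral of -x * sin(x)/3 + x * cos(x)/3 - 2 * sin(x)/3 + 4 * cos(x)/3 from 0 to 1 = -1 + 4*cos(1)/3 + 4*sin(1)/3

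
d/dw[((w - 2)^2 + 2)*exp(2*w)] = 2*w^2*exp(2*w) - 6*w*exp(2*w) + 8*exp(2*w)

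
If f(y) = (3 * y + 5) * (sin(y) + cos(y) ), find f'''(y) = 3*y*sin(y) - 3*y*cos(y) - 4*sin(y) - 14*cos(y)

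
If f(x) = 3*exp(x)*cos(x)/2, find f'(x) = 3*sqrt(2)*exp(x)*cos(x + pi/4)/2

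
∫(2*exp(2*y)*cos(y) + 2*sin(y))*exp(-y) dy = 2*sqrt(2)*sin(y + pi/4)*sinh(y) + C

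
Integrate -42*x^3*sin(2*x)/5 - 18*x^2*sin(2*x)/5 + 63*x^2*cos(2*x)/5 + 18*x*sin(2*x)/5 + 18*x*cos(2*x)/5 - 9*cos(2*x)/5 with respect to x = 3*x*(7*x^2 + 3*x - 3)*cos(2*x)/5 + C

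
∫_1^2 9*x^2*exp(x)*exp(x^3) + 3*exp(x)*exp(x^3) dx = -3*exp(2) + 3*exp(10)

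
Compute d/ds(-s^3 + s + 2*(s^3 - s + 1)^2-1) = 12*s^5 - 16*s^3 + 9*s^2 + 4*s - 3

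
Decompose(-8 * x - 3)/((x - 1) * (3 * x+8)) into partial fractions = -5/(3*x + 8) - 1/(x - 1)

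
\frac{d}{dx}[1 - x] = -1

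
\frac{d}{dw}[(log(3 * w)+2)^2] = (2*log(w) + 2*log(3) + 4)/w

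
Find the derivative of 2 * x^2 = 4*x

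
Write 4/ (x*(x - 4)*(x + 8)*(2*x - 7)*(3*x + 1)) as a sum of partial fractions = -324/(6877*(3*x + 1)) - 64/(3703*(2*x - 7)) + 1/(12696*(x + 8)) + 1/(156*(x - 4)) + 1/(56*x)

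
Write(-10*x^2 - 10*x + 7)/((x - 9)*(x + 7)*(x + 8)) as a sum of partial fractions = -553/(17*(x + 8)) + 413/(16*(x + 7)) - 893/(272*(x - 9))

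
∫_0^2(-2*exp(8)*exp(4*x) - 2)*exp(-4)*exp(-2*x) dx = -exp(8) - exp(-4) + exp(-8) + exp(4)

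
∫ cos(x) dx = sin(x) + C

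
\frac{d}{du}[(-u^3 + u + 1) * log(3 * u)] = (-3*u^3*log(u) - 3*u^3*log(3) - u^3 + u*log(u) + u + u*log(3) + 1)/u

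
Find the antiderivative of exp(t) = exp(t) + C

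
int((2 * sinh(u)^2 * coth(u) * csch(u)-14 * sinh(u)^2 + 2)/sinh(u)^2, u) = -14*u - 2/tanh(u) - 2/sinh(u) + C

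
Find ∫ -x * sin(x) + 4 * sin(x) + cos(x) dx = (x - 4)*cos(x) + C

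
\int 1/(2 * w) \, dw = log(w)/2 + C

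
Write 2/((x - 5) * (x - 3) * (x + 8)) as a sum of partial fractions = 2/(143*(x + 8)) - 1/(11*(x - 3)) + 1/(13*(x - 5))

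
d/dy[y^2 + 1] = 2*y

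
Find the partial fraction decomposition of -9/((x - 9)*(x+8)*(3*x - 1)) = 81/(650*(3*x - 1)) - 9/(425*(x + 8)) - 9/(442*(x - 9))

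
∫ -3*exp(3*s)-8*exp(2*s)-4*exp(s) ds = -(exp(s) + 1)^3 - (exp(s) + 1)^2 + exp(s) + C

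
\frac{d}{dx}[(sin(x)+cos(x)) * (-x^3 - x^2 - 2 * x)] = x^3*sin(x) - x^3*cos(x) - 2*x^2*sin(x) - 4*x^2*cos(x) - 4*x*cos(x) - 2*sin(x) - 2*cos(x)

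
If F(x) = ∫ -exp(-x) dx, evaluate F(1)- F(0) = -1 + exp(-1)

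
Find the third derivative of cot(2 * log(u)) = (-48*cot(2*log(u))^4 - 24*cot(2*log(u))^3 - 68*cot(2*log(u))^2 - 24*cot(2*log(u)) - 20)/u^3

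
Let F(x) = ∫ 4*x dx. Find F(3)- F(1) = 16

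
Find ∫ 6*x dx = 3*x^2 + C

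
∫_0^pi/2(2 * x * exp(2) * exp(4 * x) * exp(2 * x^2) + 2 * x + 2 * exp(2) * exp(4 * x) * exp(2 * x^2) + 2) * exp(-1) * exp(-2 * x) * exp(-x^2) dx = -E - exp(-(1 + pi/2)^2) + exp(-1) + exp((1 + pi/2)^2)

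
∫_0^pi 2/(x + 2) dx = -2*log(2) + 2*log(2 + pi)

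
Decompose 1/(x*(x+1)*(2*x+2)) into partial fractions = -1/(2*(x + 1)) - 1/(2*(x + 1)^2) + 1/(2*x)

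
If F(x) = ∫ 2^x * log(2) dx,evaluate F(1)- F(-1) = 3/2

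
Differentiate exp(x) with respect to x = exp(x)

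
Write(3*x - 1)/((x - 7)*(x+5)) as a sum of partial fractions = 4/(3*(x + 5)) + 5/(3*(x - 7))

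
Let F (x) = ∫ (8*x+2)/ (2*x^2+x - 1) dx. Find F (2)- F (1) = -2*log(2) + 4*log(3)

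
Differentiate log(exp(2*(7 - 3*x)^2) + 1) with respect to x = (36*x*exp(18*x^2 - 84*x + 98) - 84*exp(18*x^2 - 84*x + 98))/(1 + exp(98)*exp(-84*x)*exp(18*x^2))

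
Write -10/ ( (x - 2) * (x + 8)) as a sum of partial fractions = 1/(x + 8) - 1/(x - 2)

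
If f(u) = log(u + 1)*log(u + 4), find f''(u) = (-u^2*log(u + 1) - u^2*log(u + 4) + 2*u^2 - 2*u*log(u + 1) - 8*u*log(u + 4) + 10*u - log(u + 1) - 16*log(u + 4) + 8)/(u^4 + 10*u^3 + 33*u^2 + 40*u + 16)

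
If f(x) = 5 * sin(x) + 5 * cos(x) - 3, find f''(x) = -5*sin(x) - 5*cos(x)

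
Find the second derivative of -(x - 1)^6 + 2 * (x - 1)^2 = -30*x^4 + 120*x^3 - 180*x^2 + 120*x - 26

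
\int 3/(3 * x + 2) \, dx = log(-3*x - 2) + C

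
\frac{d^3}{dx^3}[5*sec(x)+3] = 5*(-1 + 6/cos(x)^2)*sin(x)/cos(x)^2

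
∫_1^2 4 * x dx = 6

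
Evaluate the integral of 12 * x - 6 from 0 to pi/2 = -3*pi + 3*pi^2/2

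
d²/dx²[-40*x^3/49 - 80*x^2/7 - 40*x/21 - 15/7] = -240*x/49 - 160/7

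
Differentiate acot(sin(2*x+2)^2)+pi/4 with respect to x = -4*sin(2*x + 2)*cos(2*x + 2)/(sin(2*x + 2)^4 + 1)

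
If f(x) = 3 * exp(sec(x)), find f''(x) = 3*(sin(x)^2/cos(x)^3 - 1 + 2/cos(x)^2)*exp(1/cos(x))/cos(x)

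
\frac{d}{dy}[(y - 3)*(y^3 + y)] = 4*y^3 - 9*y^2 + 2*y - 3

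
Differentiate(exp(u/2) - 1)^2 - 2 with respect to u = -exp(u/2) + exp(u)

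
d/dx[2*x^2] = 4*x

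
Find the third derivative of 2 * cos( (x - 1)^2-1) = 16*x^3*sin(x*(x - 2)) - 48*x^2*sin(x*(x - 2)) + 48*x*sin(x*(x - 2)) - 24*x*cos(x*(x - 2)) - 16*sin(x*(x - 2)) + 24*cos(x*(x - 2))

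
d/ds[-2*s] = -2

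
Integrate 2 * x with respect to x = x^2 + C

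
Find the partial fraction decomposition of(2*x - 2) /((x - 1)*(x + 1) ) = 2/(x + 1)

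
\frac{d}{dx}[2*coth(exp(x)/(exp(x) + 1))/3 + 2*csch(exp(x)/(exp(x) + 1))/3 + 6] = -2*(cosh(exp(x)/(exp(x) + 1)) + 1)*exp(x)/(3*(exp(x) + 1)^2*sinh(exp(x)/(exp(x) + 1))^2)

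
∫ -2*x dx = -x^2 + C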